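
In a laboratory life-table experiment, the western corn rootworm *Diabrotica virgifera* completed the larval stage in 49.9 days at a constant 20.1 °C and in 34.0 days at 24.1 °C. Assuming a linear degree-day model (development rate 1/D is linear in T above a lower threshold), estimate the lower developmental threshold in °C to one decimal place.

Under the model K = D·(T − T_b), so D₁·(T₁ − T_b) = D₂·(T₂ − T_b).
49.9·(20.1 − T_b) = 34.0·(24.1 − T_b)
T_b = (49.9·20.1 − 34.0·24.1) / (49.9 − 34.0) = 183.59 / 15.9 = 11.547 °C ≈ 11.5 °C.

11.5 °C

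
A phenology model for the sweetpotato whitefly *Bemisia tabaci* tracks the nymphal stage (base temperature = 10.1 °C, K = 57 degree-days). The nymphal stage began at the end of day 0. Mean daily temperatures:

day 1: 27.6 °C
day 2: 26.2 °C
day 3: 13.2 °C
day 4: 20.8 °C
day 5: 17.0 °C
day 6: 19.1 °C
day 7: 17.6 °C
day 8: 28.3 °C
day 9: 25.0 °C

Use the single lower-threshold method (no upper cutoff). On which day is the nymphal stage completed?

day 6

Daily DD above 10.1 °C: 17.5, 16.1, 3.1, 10.7, 6.9, 9.0, 7.5, 18.2, 14.9.
Cumulative: 17.5, 33.6, 36.7, 47.4, 54.3, 63.3, 70.8, 89.0, 103.9.
The total first reaches 57 DD on day 6.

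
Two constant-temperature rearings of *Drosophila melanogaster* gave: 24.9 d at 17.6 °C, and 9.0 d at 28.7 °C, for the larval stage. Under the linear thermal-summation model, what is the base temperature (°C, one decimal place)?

11.3 °C

Under the model K = D·(T − T_b), so D₁·(T₁ − T_b) = D₂·(T₂ − T_b).
24.9·(17.6 − T_b) = 9.0·(28.7 − T_b)
T_b = (24.9·17.6 − 9.0·28.7) / (24.9 − 9.0) = 179.94 / 15.9 = 11.317 °C ≈ 11.3 °C.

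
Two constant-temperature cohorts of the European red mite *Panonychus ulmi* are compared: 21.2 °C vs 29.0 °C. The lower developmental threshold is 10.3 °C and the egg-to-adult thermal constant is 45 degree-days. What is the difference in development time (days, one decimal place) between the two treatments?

1.7 days

At 21.2 °C: 45 / (21.2 − 10.3) = 45 / 10.9 = 4.128 d.
At 29.0 °C: 45 / (29.0 − 10.3) = 45 / 18.7 = 2.406 d.
Difference = |4.128 − 2.406| = 1.722 ≈ 1.7 days.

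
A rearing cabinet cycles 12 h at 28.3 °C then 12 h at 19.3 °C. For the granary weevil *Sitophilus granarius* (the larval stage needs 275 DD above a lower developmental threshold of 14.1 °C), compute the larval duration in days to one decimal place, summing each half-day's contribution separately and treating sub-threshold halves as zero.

Day half: max(0, 28.3 − 14.1) × 0.5 = 14.2 × 0.5 = 7.10 DD.
Night half: max(0, 19.3 − 14.1) × 0.5 = 5.2 × 0.5 = 2.60 DD.
Per 24 h: 9.70 DD/day.
Duration = 275 / 9.70 = 28.351 ≈ 28.4 days.

28.4 days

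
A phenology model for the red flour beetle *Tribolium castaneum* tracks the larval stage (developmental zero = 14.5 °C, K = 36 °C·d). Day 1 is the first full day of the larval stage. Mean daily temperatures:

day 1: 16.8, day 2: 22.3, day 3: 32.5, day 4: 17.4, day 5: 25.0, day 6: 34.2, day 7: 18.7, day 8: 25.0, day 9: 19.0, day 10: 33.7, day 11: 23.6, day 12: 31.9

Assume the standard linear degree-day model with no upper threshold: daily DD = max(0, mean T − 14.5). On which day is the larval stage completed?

day 5

Daily DD above 14.5 °C: 2.3, 7.8, 18.0, 2.9, 10.5, 19.7, 4.2, 10.5, 4.5, 19.2, 9.1, 17.4.
Cumulative: 2.3, 10.1, 28.1, 31.0, 41.5, 61.2, 65.4, 75.9, 80.4, 99.6, 108.7, 126.1.
The total first reaches 36 DD on day 5.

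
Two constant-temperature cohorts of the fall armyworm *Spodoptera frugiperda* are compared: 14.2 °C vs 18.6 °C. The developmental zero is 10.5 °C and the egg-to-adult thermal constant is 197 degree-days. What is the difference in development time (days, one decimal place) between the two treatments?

28.9 days

At 14.2 °C: 197 / (14.2 − 10.5) = 197 / 3.7 = 53.243 d.
At 18.6 °C: 197 / (18.6 − 10.5) = 197 / 8.1 = 24.321 d.
Difference = |53.243 − 24.321| = 28.922 ≈ 28.9 days.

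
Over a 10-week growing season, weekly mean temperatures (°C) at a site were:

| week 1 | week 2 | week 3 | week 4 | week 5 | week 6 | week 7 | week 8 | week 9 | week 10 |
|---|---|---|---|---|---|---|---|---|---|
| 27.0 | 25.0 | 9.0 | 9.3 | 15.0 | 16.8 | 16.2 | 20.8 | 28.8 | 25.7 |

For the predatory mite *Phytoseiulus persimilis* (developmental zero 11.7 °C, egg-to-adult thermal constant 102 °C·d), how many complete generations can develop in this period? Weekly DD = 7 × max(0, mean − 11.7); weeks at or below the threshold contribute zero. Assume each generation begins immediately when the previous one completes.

5 generations

Weekly DD (7 × max(0, T̄ − 11.7)): 107.1, 93.1, 0.0, 0.0, 23.1, 35.7, 31.5, 63.7, 119.7, 98.0.
Season total = 571.9 DD.
Complete generations = ⌊571.9 / 102⌋ = 5.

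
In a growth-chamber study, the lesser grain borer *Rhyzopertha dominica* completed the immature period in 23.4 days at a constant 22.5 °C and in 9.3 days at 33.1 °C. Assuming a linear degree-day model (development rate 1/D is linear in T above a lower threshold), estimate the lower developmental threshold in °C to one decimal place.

Linear rate model ⇒ the product D·(T − T_b) is constant across temperatures.
23.4·(22.5 − T_b) = 9.3·(33.1 − T_b)
T_b = (23.4·22.5 − 9.3·33.1) / (23.4 − 9.3) = 218.67 / 14.1 = 15.509 °C ≈ 15.5 °C.

15.5 °C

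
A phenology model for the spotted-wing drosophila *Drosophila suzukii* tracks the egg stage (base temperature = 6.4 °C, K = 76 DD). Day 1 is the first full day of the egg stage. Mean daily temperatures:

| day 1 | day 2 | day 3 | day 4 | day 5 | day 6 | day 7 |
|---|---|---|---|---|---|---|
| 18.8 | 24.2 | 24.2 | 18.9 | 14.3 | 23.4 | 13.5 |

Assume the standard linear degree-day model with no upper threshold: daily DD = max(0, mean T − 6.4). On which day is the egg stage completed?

Daily DD above 6.4 °C: 12.4, 17.8, 17.8, 12.5, 7.9, 17.0, 7.1.
Cumulative: 12.4, 30.2, 48.0, 60.5, 68.4, 85.4, 92.5.
The total first reaches 76 DD on day 6.

day 6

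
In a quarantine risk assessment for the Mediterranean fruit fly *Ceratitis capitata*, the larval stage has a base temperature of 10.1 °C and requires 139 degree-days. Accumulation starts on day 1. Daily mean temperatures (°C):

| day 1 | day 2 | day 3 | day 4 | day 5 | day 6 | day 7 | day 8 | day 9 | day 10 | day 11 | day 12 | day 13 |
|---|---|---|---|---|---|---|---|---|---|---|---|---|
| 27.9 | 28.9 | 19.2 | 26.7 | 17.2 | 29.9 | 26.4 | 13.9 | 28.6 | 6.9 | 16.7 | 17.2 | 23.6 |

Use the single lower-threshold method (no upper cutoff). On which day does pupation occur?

day 12

Daily DD above 10.1 °C: 17.8, 18.8, 9.1, 16.6, 7.1, 19.8, 16.3, 3.8, 18.5, 0.0, 6.6, 7.1, 13.5.
Cumulative: 17.8, 36.6, 45.7, 62.3, 69.4, 89.2, 105.5, 109.3, 127.8, 127.8, 134.4, 141.5, 155.0.
The total first reaches 139 DD on day 12.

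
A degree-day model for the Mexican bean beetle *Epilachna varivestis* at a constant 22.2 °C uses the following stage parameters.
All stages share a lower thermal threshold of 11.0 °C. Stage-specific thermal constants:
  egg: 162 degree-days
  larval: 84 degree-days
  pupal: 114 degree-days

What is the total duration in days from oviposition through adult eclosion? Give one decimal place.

Daily accumulation at 22.2 °C = 22.2 − 11.0 = 11.2 DD/day.
Total K = 162 + 84 + 114 = 360 DD.
Total duration = 360 / 11.2 = 32.143 ≈ 32.1 days.

32.1 days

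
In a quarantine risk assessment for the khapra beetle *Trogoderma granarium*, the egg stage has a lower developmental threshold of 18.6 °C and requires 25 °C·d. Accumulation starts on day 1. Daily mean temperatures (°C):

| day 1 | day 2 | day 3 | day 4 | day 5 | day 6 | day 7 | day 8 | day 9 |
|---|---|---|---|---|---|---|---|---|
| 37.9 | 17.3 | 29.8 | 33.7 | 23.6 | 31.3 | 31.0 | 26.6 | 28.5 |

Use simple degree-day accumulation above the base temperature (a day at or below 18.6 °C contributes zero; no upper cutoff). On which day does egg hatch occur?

day 3

Daily DD above 18.6 °C: 19.3, 0.0, 11.2, 15.1, 5.0, 12.7, 12.4, 8.0, 9.9.
Cumulative: 19.3, 19.3, 30.5, 45.6, 50.6, 63.3, 75.7, 83.7, 93.6.
The total first reaches 25 DD on day 3.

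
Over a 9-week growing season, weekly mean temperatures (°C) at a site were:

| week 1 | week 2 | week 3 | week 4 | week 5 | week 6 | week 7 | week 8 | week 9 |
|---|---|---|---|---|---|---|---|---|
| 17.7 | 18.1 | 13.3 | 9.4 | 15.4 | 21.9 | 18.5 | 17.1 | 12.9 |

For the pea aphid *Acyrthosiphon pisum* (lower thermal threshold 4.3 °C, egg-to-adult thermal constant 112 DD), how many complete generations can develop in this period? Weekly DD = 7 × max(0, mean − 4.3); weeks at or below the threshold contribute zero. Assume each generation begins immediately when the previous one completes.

Weekly DD (7 × max(0, T̄ − 4.3)): 93.8, 96.6, 63.0, 35.7, 77.7, 123.2, 99.4, 89.6, 60.2.
Season total = 739.2 DD.
Complete generations = ⌊739.2 / 112⌋ = 6.

6 generations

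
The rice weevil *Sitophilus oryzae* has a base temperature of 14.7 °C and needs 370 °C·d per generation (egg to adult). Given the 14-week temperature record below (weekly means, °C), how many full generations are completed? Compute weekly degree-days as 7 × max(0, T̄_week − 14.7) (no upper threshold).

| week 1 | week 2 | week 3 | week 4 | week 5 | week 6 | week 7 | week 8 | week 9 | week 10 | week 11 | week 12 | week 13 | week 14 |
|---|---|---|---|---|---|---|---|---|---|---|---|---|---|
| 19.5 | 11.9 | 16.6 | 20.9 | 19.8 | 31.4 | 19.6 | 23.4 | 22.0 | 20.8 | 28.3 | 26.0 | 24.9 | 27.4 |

2 generations

Weekly DD (7 × max(0, T̄ − 14.7)): 33.6, 0.0, 13.3, 43.4, 35.7, 116.9, 34.3, 60.9, 51.1, 42.7, 95.2, 79.1, 71.4, 88.9.
Season total = 766.5 DD.
Complete generations = ⌊766.5 / 370⌋ = 2.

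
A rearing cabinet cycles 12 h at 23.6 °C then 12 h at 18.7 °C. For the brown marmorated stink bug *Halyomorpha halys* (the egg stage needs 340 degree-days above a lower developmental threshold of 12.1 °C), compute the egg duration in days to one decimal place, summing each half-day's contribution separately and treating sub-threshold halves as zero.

37.6 days

Day half: max(0, 23.6 − 12.1) × 0.5 = 11.5 × 0.5 = 5.75 DD.
Night half: max(0, 18.7 − 12.1) × 0.5 = 6.6 × 0.5 = 3.30 DD.
Per 24 h: 9.05 DD/day.
Duration = 340 / 9.05 = 37.569 ≈ 37.6 days.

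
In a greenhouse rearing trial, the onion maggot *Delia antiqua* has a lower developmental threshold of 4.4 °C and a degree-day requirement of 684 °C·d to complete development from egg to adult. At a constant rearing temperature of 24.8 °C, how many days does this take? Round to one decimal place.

33.5 days

Daily accumulation = 24.8 − 4.4 = 20.4 DD/day.
Duration = 684 / 20.4 = 33.529 ≈ 33.5 days.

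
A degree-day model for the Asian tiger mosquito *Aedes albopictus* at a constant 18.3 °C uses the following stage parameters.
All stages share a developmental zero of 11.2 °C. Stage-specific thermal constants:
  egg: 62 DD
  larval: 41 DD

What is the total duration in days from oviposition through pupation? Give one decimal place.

Daily accumulation at 18.3 °C = 18.3 − 11.2 = 7.1 DD/day.
Total K = 62 + 41 = 103 DD.
Total duration = 103 / 7.1 = 14.507 ≈ 14.5 days.

14.5 days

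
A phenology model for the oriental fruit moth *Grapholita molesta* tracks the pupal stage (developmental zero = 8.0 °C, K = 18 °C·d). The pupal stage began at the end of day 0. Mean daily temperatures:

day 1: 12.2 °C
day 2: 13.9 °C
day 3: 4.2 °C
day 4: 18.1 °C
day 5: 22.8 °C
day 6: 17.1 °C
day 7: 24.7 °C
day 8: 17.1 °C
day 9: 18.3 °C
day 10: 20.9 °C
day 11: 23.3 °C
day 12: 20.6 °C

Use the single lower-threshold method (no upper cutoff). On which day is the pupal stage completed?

day 4

Daily DD above 8.0 °C: 4.2, 5.9, 0.0, 10.1, 14.8, 9.1, 16.7, 9.1, 10.3, 12.9, 15.3, 12.6.
Cumulative: 4.2, 10.1, 10.1, 20.2, 35.0, 44.1, 60.8, 69.9, 80.2, 93.1, 108.4, 121.0.
The total first reaches 18 DD on day 4.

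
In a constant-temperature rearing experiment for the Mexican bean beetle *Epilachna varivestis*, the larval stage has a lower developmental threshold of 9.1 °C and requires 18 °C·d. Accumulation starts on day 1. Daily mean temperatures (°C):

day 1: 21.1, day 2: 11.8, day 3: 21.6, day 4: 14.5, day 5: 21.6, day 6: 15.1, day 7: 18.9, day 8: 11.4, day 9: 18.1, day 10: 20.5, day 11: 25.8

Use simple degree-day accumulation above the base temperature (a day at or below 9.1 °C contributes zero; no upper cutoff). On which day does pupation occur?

Daily DD above 9.1 °C: 12.0, 2.7, 12.5, 5.4, 12.5, 6.0, 9.8, 2.3, 9.0, 11.4, 16.7.
Cumulative: 12.0, 14.7, 27.2, 32.6, 45.1, 51.1, 60.9, 63.2, 72.2, 83.6, 100.3.
The total first reaches 18 DD on day 3.

day 3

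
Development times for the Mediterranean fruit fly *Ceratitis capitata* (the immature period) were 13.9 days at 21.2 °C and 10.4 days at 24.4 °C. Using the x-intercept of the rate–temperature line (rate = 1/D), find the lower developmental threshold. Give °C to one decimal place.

Under the model K = D·(T − T_b), so D₁·(T₁ − T_b) = D₂·(T₂ − T_b).
13.9·(21.2 − T_b) = 10.4·(24.4 − T_b)
T_b = (13.9·21.2 − 10.4·24.4) / (13.9 − 10.4) = 40.92 / 3.5 = 11.691 °C ≈ 11.7 °C.

11.7 °C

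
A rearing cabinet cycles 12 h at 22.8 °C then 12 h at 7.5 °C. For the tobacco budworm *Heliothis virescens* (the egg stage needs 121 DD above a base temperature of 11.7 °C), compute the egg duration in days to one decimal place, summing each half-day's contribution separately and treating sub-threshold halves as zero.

Day half: max(0, 22.8 − 11.7) × 0.5 = 11.1 × 0.5 = 5.55 DD.
Night half: max(0, 7.5 − 11.7) × 0.5 = 0.0 × 0.5 = 0.00 DD.
Per 24 h: 5.55 DD/day.
Duration = 121 / 5.55 = 21.802 ≈ 21.8 days.

21.8 days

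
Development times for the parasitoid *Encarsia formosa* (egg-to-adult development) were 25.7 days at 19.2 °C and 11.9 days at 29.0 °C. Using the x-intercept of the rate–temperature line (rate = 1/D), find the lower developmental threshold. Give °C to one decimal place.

10.7 °C

Under the model K = D·(T − T_b), so D₁·(T₁ − T_b) = D₂·(T₂ − T_b).
25.7·(19.2 − T_b) = 11.9·(29.0 − T_b)
T_b = (25.7·19.2 − 11.9·29.0) / (25.7 − 11.9) = 148.34 / 13.8 = 10.749 °C ≈ 10.7 °C.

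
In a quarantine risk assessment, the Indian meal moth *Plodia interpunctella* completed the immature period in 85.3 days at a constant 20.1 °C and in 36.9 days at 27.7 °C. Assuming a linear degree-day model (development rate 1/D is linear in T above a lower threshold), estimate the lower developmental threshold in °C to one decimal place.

14.3 °C

Equal thermal constants: D₁(T₁ − T_b) = D₂(T₂ − T_b).
85.3·(20.1 − T_b) = 36.9·(27.7 − T_b)
T_b = (85.3·20.1 − 36.9·27.7) / (85.3 − 36.9) = 692.40 / 48.4 = 14.306 °C ≈ 14.3 °C.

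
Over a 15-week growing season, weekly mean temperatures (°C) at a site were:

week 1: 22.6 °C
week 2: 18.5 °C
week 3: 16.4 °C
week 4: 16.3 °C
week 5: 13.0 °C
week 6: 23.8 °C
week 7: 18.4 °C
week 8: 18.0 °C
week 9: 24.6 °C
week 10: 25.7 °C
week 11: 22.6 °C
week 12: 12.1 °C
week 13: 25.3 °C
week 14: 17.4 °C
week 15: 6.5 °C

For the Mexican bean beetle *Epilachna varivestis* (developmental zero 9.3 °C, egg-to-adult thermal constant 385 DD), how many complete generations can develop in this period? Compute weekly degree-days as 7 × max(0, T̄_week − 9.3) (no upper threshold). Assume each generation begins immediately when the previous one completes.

Weekly DD (7 × max(0, T̄ − 9.3)): 93.1, 64.4, 49.7, 49.0, 25.9, 101.5, 63.7, 60.9, 107.1, 114.8, 93.1, 19.6, 112.0, 56.7, 0.0.
Season total = 1011.5 DD.
Complete generations = ⌊1011.5 / 385⌋ = 2.

2 generations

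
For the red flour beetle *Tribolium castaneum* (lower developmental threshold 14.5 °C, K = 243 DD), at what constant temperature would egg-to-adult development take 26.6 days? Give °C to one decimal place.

23.6 °C

Required daily accumulation = 243 / 26.6 = 9.135 DD/day.
T = T_base + 9.135 = 14.5 + 9.135 = 23.635 ≈ 23.6 °C.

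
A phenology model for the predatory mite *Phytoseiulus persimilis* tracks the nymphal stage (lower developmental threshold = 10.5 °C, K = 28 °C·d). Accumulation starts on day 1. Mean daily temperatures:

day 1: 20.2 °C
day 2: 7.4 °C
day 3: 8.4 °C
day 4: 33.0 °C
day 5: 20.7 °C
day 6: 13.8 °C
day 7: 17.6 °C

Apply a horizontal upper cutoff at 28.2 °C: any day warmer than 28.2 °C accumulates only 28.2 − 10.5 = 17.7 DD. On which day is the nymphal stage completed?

Daily DD above 10.5 °C (capped at 17.7): 9.7, 0.0, 0.0, 17.7, 10.2, 3.3, 7.1.
Cumulative: 9.7, 9.7, 9.7, 27.4, 37.6, 40.9, 48.0.
The total first reaches 28 DD on day 5.

day 5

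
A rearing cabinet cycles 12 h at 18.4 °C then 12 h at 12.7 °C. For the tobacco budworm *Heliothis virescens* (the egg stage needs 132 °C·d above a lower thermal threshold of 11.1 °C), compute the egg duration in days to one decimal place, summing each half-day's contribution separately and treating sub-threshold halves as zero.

29.7 days

Day half: max(0, 18.4 − 11.1) × 0.5 = 7.3 × 0.5 = 3.65 DD.
Night half: max(0, 12.7 − 11.1) × 0.5 = 1.6 × 0.5 = 0.80 DD.
Per 24 h: 4.45 DD/day.
Duration = 132 / 4.45 = 29.663 ≈ 29.7 days.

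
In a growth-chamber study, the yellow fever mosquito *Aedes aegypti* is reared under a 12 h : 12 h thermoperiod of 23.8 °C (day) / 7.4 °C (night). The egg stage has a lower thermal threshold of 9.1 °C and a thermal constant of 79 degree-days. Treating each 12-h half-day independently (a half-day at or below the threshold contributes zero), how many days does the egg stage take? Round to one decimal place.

10.7 days

Day half: max(0, 23.8 − 9.1) × 0.5 = 14.7 × 0.5 = 7.35 DD.
Night half: max(0, 7.4 − 9.1) × 0.5 = 0.0 × 0.5 = 0.00 DD.
Per 24 h: 7.35 DD/day.
Duration = 79 / 7.35 = 10.748 ≈ 10.7 days.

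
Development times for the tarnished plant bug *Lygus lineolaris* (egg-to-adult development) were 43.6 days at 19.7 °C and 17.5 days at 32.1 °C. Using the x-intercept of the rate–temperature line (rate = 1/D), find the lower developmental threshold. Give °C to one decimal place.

Under the model K = D·(T − T_b), so D₁·(T₁ − T_b) = D₂·(T₂ − T_b).
43.6·(19.7 − T_b) = 17.5·(32.1 − T_b)
T_b = (43.6·19.7 − 17.5·32.1) / (43.6 − 17.5) = 297.17 / 26.1 = 11.386 °C ≈ 11.4 °C.

11.4 °C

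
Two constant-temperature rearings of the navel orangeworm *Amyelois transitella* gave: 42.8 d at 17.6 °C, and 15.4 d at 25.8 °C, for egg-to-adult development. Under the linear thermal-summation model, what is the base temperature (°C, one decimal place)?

Under the model K = D·(T − T_b), so D₁·(T₁ − T_b) = D₂·(T₂ − T_b).
42.8·(17.6 − T_b) = 15.4·(25.8 − T_b)
T_b = (42.8·17.6 − 15.4·25.8) / (42.8 − 15.4) = 355.96 / 27.4 = 12.991 °C ≈ 13.0 °C.

13.0 °C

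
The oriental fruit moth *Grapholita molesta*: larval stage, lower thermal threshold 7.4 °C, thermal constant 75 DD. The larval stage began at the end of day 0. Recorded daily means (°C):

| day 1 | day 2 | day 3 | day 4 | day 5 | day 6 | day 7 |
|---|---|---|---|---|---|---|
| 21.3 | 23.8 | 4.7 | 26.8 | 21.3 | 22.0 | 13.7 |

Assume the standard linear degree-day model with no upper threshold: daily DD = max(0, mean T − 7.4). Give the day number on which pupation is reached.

Daily DD above 7.4 °C: 13.9, 16.4, 0.0, 19.4, 13.9, 14.6, 6.3.
Cumulative: 13.9, 30.3, 30.3, 49.7, 63.6, 78.2, 84.5.
The total first reaches 75 DD on day 6.

day 6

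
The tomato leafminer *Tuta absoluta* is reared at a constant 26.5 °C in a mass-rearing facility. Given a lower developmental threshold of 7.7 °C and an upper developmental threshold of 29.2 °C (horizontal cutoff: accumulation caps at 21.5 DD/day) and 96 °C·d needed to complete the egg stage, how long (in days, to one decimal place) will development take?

Daily accumulation = 26.5 − 7.7 = 18.8 DD/day.
Duration = 96 / 18.8 = 5.106 ≈ 5.1 days.

5.1 days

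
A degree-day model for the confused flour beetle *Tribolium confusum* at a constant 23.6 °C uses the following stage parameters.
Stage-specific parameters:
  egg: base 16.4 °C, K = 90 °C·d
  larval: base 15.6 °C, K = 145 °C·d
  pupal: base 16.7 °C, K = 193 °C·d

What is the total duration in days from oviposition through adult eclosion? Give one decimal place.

58.6 days

egg: 90 / (23.6 − 16.4) = 90 / 7.2 = 12.500 d.
larval: 145 / (23.6 − 15.6) = 145 / 8.0 = 18.125 d.
pupal: 193 / (23.6 − 16.7) = 193 / 6.9 = 27.971 d.
Sum = 58.596 ≈ 58.6 days.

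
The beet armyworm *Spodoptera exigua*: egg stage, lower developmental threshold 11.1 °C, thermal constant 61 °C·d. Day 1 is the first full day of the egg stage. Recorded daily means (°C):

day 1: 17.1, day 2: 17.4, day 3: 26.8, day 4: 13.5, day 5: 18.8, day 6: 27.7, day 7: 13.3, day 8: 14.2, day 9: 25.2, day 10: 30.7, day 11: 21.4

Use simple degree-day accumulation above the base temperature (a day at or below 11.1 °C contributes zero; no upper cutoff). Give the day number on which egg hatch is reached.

day 9

Daily DD above 11.1 °C: 6.0, 6.3, 15.7, 2.4, 7.7, 16.6, 2.2, 3.1, 14.1, 19.6, 10.3.
Cumulative: 6.0, 12.3, 28.0, 30.4, 38.1, 54.7, 56.9, 60.0, 74.1, 93.7, 104.0.
The total first reaches 61 DD on day 9.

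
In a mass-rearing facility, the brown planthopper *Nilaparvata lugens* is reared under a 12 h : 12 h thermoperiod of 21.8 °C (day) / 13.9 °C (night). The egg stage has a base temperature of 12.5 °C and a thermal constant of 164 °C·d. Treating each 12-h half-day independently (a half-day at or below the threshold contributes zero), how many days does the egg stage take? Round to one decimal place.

30.7 days

Day half: max(0, 21.8 − 12.5) × 0.5 = 9.3 × 0.5 = 4.65 DD.
Night half: max(0, 13.9 − 12.5) × 0.5 = 1.4 × 0.5 = 0.70 DD.
Per 24 h: 5.35 DD/day.
Duration = 164 / 5.35 = 30.654 ≈ 30.7 days.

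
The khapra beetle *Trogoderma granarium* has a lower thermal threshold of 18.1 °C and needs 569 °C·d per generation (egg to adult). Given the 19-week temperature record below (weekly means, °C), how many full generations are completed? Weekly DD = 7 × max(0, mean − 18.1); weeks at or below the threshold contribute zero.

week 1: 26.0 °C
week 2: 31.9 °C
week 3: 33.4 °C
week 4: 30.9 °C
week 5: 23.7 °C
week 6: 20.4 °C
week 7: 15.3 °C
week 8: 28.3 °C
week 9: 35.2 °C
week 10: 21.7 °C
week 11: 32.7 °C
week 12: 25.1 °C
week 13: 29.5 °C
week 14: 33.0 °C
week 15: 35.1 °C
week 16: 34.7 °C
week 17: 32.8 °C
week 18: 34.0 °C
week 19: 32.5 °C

2 generations

Weekly DD (7 × max(0, T̄ − 18.1)): 55.3, 96.6, 107.1, 89.6, 39.2, 16.1, 0.0, 71.4, 119.7, 25.2, 102.2, 49.0, 79.8, 104.3, 119.0, 116.2, 102.9, 111.3, 100.8.
Season total = 1505.7 DD.
Complete generations = ⌊1505.7 / 569⌋ = 2.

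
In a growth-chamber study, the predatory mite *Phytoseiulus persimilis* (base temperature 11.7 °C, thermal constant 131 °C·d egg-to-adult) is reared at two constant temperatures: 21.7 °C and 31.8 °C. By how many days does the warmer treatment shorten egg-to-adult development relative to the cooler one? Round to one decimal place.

6.6 days

At 21.7 °C: 131 / (21.7 − 11.7) = 131 / 10.0 = 13.100 d.
At 31.8 °C: 131 / (31.8 − 11.7) = 131 / 20.1 = 6.517 d.
Difference = |13.100 − 6.517| = 6.583 ≈ 6.6 days.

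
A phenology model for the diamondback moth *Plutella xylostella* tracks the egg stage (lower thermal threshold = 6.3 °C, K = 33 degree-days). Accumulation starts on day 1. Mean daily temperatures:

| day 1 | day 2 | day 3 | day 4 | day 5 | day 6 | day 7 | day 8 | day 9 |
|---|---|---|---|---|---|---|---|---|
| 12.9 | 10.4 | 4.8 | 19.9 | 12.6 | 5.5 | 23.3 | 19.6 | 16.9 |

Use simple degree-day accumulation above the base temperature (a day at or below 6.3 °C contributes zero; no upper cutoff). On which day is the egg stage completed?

Daily DD above 6.3 °C: 6.6, 4.1, 0.0, 13.6, 6.3, 0.0, 17.0, 13.3, 10.6.
Cumulative: 6.6, 10.7, 10.7, 24.3, 30.6, 30.6, 47.6, 60.9, 71.5.
The total first reaches 33 DD on day 7.

day 7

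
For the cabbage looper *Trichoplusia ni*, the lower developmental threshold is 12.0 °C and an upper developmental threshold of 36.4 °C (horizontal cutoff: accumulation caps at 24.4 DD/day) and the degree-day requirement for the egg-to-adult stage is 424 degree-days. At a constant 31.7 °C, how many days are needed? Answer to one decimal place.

21.5 days

Daily accumulation = 31.7 − 12.0 = 19.7 DD/day.
Duration = 424 / 19.7 = 21.523 ≈ 21.5 days.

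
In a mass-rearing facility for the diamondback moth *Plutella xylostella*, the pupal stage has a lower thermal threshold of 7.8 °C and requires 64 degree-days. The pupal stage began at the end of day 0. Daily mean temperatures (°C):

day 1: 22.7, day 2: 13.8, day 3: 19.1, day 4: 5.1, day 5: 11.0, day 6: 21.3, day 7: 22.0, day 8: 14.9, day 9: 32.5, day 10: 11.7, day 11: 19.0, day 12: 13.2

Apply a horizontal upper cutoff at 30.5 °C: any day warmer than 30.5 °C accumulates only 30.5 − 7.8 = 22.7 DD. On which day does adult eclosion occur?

Daily DD above 7.8 °C (capped at 22.7): 14.9, 6.0, 11.3, 0.0, 3.2, 13.5, 14.2, 7.1, 22.7, 3.9, 11.2, 5.4.
Cumulative: 14.9, 20.9, 32.2, 32.2, 35.4, 48.9, 63.1, 70.2, 92.9, 96.8, 108.0, 113.4.
The total first reaches 64 DD on day 8.

day 8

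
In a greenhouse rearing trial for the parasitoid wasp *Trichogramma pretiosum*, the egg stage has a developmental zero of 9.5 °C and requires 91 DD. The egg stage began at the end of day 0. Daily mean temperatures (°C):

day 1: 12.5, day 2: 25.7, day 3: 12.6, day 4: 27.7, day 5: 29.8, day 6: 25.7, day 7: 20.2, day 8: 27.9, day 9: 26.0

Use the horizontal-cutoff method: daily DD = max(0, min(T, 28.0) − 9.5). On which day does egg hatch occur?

Daily DD above 9.5 °C (capped at 18.5): 3.0, 16.2, 3.1, 18.2, 18.5, 16.2, 10.7, 18.4, 16.5.
Cumulative: 3.0, 19.2, 22.3, 40.5, 59.0, 75.2, 85.9, 104.3, 120.8.
The total first reaches 91 DD on day 8.

day 8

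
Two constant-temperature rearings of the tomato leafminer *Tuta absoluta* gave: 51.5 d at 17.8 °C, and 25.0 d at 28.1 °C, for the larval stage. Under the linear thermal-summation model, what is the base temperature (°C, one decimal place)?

Linear rate model ⇒ the product D·(T − T_b) is constant across temperatures.
51.5·(17.8 − T_b) = 25.0·(28.1 − T_b)
T_b = (51.5·17.8 − 25.0·28.1) / (51.5 − 25.0) = 214.20 / 26.5 = 8.083 °C ≈ 8.1 °C.

8.1 °C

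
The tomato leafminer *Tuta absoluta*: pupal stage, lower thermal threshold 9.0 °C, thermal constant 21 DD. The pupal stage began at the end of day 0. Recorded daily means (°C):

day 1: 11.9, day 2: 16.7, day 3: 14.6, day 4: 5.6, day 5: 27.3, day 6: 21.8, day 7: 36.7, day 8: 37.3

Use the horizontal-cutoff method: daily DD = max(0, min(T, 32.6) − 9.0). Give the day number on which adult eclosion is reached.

Daily DD above 9.0 °C (capped at 23.6): 2.9, 7.7, 5.6, 0.0, 18.3, 12.8, 23.6, 23.6.
Cumulative: 2.9, 10.6, 16.2, 16.2, 34.5, 47.3, 70.9, 94.5.
The total first reaches 21 DD on day 5.

day 5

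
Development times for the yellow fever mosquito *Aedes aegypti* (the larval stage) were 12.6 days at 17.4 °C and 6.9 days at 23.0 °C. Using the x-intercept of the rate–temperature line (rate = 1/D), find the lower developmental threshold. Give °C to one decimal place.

Linear rate model ⇒ the product D·(T − T_b) is constant across temperatures.
12.6·(17.4 − T_b) = 6.9·(23.0 − T_b)
T_b = (12.6·17.4 − 6.9·23.0) / (12.6 − 6.9) = 60.54 / 5.7 = 10.621 °C ≈ 10.6 °C.

10.6 °C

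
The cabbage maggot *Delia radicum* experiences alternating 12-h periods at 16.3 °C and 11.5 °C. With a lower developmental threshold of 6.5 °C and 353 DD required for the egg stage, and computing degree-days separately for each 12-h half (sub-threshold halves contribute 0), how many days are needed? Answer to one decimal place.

Day half: max(0, 16.3 − 6.5) × 0.5 = 9.8 × 0.5 = 4.90 DD.
Night half: max(0, 11.5 − 6.5) × 0.5 = 5.0 × 0.5 = 2.50 DD.
Per 24 h: 7.40 DD/day.
Duration = 353 / 7.40 = 47.703 ≈ 47.7 days.

47.7 days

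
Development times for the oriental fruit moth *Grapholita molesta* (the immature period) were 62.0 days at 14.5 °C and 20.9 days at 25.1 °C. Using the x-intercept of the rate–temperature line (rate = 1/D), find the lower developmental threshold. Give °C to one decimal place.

Equal thermal constants: D₁(T₁ − T_b) = D₂(T₂ − T_b).
62.0·(14.5 − T_b) = 20.9·(25.1 − T_b)
T_b = (62.0·14.5 − 20.9·25.1) / (62.0 − 20.9) = 374.41 / 41.1 = 9.110 °C ≈ 9.1 °C.

9.1 °C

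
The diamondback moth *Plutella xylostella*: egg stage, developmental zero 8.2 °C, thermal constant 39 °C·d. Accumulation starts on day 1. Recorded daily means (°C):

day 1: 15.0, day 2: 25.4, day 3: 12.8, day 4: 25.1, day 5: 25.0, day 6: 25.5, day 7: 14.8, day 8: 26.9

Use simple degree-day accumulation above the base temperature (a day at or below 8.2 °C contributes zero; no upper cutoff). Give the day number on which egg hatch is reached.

day 4

Daily DD above 8.2 °C: 6.8, 17.2, 4.6, 16.9, 16.8, 17.3, 6.6, 18.7.
Cumulative: 6.8, 24.0, 28.6, 45.5, 62.3, 79.6, 86.2, 104.9.
The total first reaches 39 DD on day 4.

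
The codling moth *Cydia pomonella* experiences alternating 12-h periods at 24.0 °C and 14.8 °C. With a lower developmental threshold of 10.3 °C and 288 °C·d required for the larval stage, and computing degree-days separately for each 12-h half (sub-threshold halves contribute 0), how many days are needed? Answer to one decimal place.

31.6 days

Day half: max(0, 24.0 − 10.3) × 0.5 = 13.7 × 0.5 = 6.85 DD.
Night half: max(0, 14.8 − 10.3) × 0.5 = 4.5 × 0.5 = 2.25 DD.
Per 24 h: 9.10 DD/day.
Duration = 288 / 9.10 = 31.648 ≈ 31.6 days.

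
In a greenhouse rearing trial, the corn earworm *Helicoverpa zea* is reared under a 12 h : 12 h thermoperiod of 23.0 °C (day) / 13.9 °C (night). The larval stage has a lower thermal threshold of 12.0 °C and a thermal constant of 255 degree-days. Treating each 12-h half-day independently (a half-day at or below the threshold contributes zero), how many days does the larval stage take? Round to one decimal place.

Day half: max(0, 23.0 − 12.0) × 0.5 = 11.0 × 0.5 = 5.50 DD.
Night half: max(0, 13.9 − 12.0) × 0.5 = 1.9 × 0.5 = 0.95 DD.
Per 24 h: 6.45 DD/day.
Duration = 255 / 6.45 = 39.535 ≈ 39.5 days.

39.5 days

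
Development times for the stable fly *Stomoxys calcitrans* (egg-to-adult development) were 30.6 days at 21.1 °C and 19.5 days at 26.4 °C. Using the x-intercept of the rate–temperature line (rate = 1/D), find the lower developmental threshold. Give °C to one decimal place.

11.8 °C

Linear rate model ⇒ the product D·(T − T_b) is constant across temperatures.
30.6·(21.1 − T_b) = 19.5·(26.4 − T_b)
T_b = (30.6·21.1 − 19.5·26.4) / (30.6 − 19.5) = 130.86 / 11.1 = 11.789 °C ≈ 11.8 °C.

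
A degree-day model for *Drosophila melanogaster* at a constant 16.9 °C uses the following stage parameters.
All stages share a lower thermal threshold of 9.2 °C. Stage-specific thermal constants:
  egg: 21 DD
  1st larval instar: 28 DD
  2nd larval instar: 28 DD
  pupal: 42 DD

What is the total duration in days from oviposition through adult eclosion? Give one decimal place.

Daily accumulation at 16.9 °C = 16.9 − 9.2 = 7.7 DD/day.
Total K = 21 + 28 + 28 + 42 = 119 DD.
Total duration = 119 / 7.7 = 15.455 ≈ 15.5 days.

15.5 days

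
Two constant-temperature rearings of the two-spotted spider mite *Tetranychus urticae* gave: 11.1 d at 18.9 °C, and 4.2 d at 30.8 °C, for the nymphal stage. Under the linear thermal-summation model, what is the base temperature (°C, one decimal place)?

11.7 °C

Linear rate model ⇒ the product D·(T − T_b) is constant across temperatures.
11.1·(18.9 − T_b) = 4.2·(30.8 − T_b)
T_b = (11.1·18.9 − 4.2·30.8) / (11.1 − 4.2) = 80.43 / 6.9 = 11.657 °C ≈ 11.7 °C.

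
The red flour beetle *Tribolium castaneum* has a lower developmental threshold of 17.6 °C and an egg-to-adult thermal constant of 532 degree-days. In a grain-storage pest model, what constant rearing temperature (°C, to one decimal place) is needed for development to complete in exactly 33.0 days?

33.7 °C

Required daily accumulation = 532 / 33.0 = 16.121 DD/day.
T = T_base + 16.121 = 17.6 + 16.121 = 33.721 ≈ 33.7 °C.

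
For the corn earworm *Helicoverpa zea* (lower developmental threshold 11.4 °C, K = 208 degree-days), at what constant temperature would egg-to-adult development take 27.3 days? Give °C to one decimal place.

Required daily accumulation = 208 / 27.3 = 7.619 DD/day.
T = T_base + 7.619 = 11.4 + 7.619 = 19.019 ≈ 19.0 °C.

19.0 °C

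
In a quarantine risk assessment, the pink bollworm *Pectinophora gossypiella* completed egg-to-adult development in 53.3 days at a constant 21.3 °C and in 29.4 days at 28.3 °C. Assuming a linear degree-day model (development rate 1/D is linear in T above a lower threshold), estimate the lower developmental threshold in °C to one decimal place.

12.7 °C

Under the model K = D·(T − T_b), so D₁·(T₁ − T_b) = D₂·(T₂ − T_b).
53.3·(21.3 − T_b) = 29.4·(28.3 − T_b)
T_b = (53.3·21.3 − 29.4·28.3) / (53.3 − 29.4) = 303.27 / 23.9 = 12.689 °C ≈ 12.7 °C.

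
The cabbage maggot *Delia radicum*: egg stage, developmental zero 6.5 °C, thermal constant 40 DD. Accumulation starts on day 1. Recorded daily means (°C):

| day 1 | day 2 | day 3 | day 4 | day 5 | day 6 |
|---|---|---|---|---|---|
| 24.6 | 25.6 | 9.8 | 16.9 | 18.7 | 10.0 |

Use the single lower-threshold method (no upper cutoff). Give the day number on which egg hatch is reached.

day 3

Daily DD above 6.5 °C: 18.1, 19.1, 3.3, 10.4, 12.2, 3.5.
Cumulative: 18.1, 37.2, 40.5, 50.9, 63.1, 66.6.
The total first reaches 40 DD on day 3.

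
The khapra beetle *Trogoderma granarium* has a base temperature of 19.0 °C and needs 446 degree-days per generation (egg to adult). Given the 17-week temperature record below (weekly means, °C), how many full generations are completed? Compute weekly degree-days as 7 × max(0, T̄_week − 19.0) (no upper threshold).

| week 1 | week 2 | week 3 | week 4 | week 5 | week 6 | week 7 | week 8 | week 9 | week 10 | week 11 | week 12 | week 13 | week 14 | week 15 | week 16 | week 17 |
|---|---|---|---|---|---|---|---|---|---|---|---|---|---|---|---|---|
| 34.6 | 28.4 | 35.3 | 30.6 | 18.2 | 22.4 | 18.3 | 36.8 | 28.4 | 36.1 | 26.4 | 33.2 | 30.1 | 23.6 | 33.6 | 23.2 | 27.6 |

Weekly DD (7 × max(0, T̄ − 19.0)): 109.2, 65.8, 114.1, 81.2, 0.0, 23.8, 0.0, 124.6, 65.8, 119.7, 51.8, 99.4, 77.7, 32.2, 102.2, 29.4, 60.2.
Season total = 1157.1 DD.
Complete generations = ⌊1157.1 / 446⌋ = 2.

2 generations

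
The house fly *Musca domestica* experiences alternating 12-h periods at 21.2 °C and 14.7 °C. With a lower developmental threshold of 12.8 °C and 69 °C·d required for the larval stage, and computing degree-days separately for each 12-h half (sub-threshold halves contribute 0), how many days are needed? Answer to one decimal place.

Day half: max(0, 21.2 − 12.8) × 0.5 = 8.4 × 0.5 = 4.20 DD.
Night half: max(0, 14.7 − 12.8) × 0.5 = 1.9 × 0.5 = 0.95 DD.
Per 24 h: 5.15 DD/day.
Duration = 69 / 5.15 = 13.398 ≈ 13.4 days.

13.4 days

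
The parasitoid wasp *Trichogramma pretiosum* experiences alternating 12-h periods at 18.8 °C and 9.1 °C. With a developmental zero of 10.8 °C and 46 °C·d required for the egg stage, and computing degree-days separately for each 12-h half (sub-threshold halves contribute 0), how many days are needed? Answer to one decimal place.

Day half: max(0, 18.8 − 10.8) × 0.5 = 8.0 × 0.5 = 4.00 DD.
Night half: max(0, 9.1 − 10.8) × 0.5 = 0.0 × 0.5 = 0.00 DD.
Per 24 h: 4.00 DD/day.
Duration = 46 / 4.00 = 11.500 ≈ 11.5 days.

11.5 days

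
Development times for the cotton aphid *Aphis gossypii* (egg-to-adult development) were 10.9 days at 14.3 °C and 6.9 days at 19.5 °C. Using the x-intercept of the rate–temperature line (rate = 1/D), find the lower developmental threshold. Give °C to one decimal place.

Under the model K = D·(T − T_b), so D₁·(T₁ − T_b) = D₂·(T₂ − T_b).
10.9·(14.3 − T_b) = 6.9·(19.5 − T_b)
T_b = (10.9·14.3 − 6.9·19.5) / (10.9 − 6.9) = 21.32 / 4.0 = 5.330 °C ≈ 5.3 °C.

5.3 °C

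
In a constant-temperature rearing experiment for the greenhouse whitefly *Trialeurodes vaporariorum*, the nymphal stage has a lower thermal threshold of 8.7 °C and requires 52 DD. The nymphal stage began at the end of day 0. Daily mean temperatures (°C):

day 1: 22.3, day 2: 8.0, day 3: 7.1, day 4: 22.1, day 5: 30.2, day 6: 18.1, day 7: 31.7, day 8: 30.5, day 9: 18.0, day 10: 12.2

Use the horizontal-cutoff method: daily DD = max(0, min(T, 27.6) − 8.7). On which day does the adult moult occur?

Daily DD above 8.7 °C (capped at 18.9): 13.6, 0.0, 0.0, 13.4, 18.9, 9.4, 18.9, 18.9, 9.3, 3.5.
Cumulative: 13.6, 13.6, 13.6, 27.0, 45.9, 55.3, 74.2, 93.1, 102.4, 105.9.
The total first reaches 52 DD on day 6.

day 6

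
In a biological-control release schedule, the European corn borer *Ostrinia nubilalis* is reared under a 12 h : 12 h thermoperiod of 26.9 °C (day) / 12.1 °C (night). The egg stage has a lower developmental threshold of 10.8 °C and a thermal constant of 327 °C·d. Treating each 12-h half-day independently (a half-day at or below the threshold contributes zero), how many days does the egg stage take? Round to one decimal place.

37.6 days

Day half: max(0, 26.9 − 10.8) × 0.5 = 16.1 × 0.5 = 8.05 DD.
Night half: max(0, 12.1 − 10.8) × 0.5 = 1.3 × 0.5 = 0.65 DD.
Per 24 h: 8.70 DD/day.
Duration = 327 / 8.70 = 37.586 ≈ 37.6 days.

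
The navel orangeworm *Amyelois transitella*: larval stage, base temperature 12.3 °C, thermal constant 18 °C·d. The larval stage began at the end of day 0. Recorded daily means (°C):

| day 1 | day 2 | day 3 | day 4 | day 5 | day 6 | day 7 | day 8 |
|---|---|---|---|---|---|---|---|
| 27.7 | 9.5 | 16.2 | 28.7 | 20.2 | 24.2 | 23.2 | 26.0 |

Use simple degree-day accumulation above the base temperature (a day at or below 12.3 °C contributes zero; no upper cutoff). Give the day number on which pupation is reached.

day 3

Daily DD above 12.3 °C: 15.4, 0.0, 3.9, 16.4, 7.9, 11.9, 10.9, 13.7.
Cumulative: 15.4, 15.4, 19.3, 35.7, 43.6, 55.5, 66.4, 80.1.
The total first reaches 18 DD on day 3.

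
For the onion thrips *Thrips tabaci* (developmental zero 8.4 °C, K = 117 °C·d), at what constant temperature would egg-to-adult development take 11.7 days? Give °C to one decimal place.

Required daily accumulation = 117 / 11.7 = 10.000 DD/day.
T = T_base + 10.000 = 8.4 + 10.000 = 18.400 ≈ 18.4 °C.

18.4 °C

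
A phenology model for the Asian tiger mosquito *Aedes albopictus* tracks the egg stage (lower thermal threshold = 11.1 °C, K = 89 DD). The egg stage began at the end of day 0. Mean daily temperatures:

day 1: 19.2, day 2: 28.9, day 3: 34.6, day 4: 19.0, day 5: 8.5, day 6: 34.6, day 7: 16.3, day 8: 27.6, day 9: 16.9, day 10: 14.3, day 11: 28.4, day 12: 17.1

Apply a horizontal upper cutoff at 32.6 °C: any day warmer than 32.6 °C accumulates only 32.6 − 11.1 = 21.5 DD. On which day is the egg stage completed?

day 8

Daily DD above 11.1 °C (capped at 21.5): 8.1, 17.8, 21.5, 7.9, 0.0, 21.5, 5.2, 16.5, 5.8, 3.2, 17.3, 6.0.
Cumulative: 8.1, 25.9, 47.4, 55.3, 55.3, 76.8, 82.0, 98.5, 104.3, 107.5, 124.8, 130.8.
The total first reaches 89 DD on day 8.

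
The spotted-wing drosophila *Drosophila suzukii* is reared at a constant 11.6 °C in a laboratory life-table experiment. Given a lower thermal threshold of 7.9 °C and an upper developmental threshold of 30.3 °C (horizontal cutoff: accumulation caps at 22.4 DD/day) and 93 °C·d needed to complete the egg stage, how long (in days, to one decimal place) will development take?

Daily accumulation = 11.6 − 7.9 = 3.7 DD/day.
Duration = 93 / 3.7 = 25.135 ≈ 25.1 days.

25.1 days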